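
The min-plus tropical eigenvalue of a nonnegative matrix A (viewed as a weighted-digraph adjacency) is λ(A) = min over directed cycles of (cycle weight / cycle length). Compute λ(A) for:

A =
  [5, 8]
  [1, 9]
λ(A) = 9/2

Enumerate directed cycles and compute their means (weight / length). Sample:
  cycle 0 → 0: weight = 5, length = 1, mean = 5/1 ≈ 5.000
  cycle 1 → 1: weight = 9, length = 1, mean = 9/1 ≈ 9.000
  cycle 0 → 1 → 0: weight = 9, length = 2, mean = 9/2 ≈ 4.500
  cycle 1 → 0 → 1: weight = 9, length = 2, mean = 9/2 ≈ 4.500
Minimum mean = 4.500, attained e.g. along the cycle 0 → 1 → 0 with weight 9 and length 2. So λ(A) = 9/2 = 9/2.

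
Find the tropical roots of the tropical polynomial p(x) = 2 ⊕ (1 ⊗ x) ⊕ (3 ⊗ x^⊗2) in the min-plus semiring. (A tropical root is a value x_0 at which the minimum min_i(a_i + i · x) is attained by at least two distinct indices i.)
Roots: {-2, 1}

Each tropical root is a break point of the lower envelope of the lines y = a_i + i · x (there are 3 lines, with slopes 0, 1, ..., 2). Only the lines that attain the minimum somewhere contribute to roots; other lines are dominated. Here the surviving (envelope) indices are i = 2, i = 1, i = 0.
Intersections between consecutive envelope lines give the roots: for adjacent envelope indices i < j the intersection is x = (a_i − a_j) / (j − i). Reading off the sorted break points: {-2, 1}.
Verification: at each break x_0, at least two indices attain the minimum of min_i(a_i + i · x_0).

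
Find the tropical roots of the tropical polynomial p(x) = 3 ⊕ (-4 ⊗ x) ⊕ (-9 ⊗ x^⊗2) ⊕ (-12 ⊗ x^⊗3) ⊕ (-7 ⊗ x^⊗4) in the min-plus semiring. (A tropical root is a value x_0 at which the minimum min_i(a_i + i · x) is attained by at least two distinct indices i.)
Roots: {-5, 3, 5, 7}

Each tropical root is a break point of the lower envelope of the lines y = a_i + i · x (there are 5 lines, with slopes 0, 1, ..., 4). Only the lines that attain the minimum somewhere contribute to roots; other lines are dominated. Here the surviving (envelope) indices are i = 4, i = 3, i = 2, i = 1, i = 0.
Intersections between consecutive envelope lines give the roots: for adjacent envelope indices i < j the intersection is x = (a_i − a_j) / (j − i). Reading off the sorted break points: {-5, 3, 5, 7}.
Verification: at each break x_0, at least two indices attain the minimum of min_i(a_i + i · x_0).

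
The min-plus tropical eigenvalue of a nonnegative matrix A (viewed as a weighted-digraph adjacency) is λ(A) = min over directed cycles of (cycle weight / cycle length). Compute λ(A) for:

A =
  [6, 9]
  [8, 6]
λ(A) = 6

Enumerate directed cycles and compute their means (weight / length). Sample:
  cycle 0 → 0: weight = 6, length = 1, mean = 6/1 ≈ 6.000
  cycle 1 → 1: weight = 6, length = 1, mean = 6/1 ≈ 6.000
  cycle 0 → 1 → 0: weight = 17, length = 2, mean = 17/2 ≈ 8.500
  cycle 1 → 0 → 1: weight = 17, length = 2, mean = 17/2 ≈ 8.500
Minimum mean = 6.000, attained e.g. along the cycle 0 → 0 with weight 6 and length 1. So λ(A) = 6/1 = 6.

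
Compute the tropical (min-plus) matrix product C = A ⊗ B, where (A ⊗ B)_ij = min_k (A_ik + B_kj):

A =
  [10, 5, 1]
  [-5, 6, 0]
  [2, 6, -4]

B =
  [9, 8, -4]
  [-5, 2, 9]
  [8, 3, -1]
A ⊗ B =
  [0, 4, 0]
  [1, 3, -9]
  [1, -1, -5]

Apply the min-plus product entry-by-entry:
  C[0][0] = min over k of (A[0][0] + B[0][0] = 10 + 9 = 19, A[0][1] + B[1][0] = 5 + -5 = 0, A[0][2] + B[2][0] = 1 + 8 = 9) = 0 (attained at k = 1)
  C[0][1] = min over k of (A[0][0] + B[0][1] = 10 + 8 = 18, A[0][1] + B[1][1] = 5 + 2 = 7, A[0][2] + B[2][1] = 1 + 3 = 4) = 4 (attained at k = 2)
  C[0][2] = min over k of (A[0][0] + B[0][2] = 10 + -4 = 6, A[0][1] + B[1][2] = 5 + 9 = 14, A[0][2] + B[2][2] = 1 + -1 = 0) = 0 (attained at k = 2)
  C[1][0] = min over k of (A[1][0] + B[0][0] = -5 + 9 = 4, A[1][1] + B[1][0] = 6 + -5 = 1, A[1][2] + B[2][0] = 0 + 8 = 8) = 1 (attained at k = 1)
  C[1][1] = min over k of (A[1][0] + B[0][1] = -5 + 8 = 3, A[1][1] + B[1][1] = 6 + 2 = 8, A[1][2] + B[2][1] = 0 + 3 = 3) = 3 (attained at k = 0)
  C[1][2] = min over k of (A[1][0] + B[0][2] = -5 + -4 = -9, A[1][1] + B[1][2] = 6 + 9 = 15, A[1][2] + B[2][2] = 0 + -1 = -1) = -9 (attained at k = 0)
  C[2][0] = min over k of (A[2][0] + B[0][0] = 2 + 9 = 11, A[2][1] + B[1][0] = 6 + -5 = 1, A[2][2] + B[2][0] = -4 + 8 = 4) = 1 (attained at k = 1)
  C[2][1] = min over k of (A[2][0] + B[0][1] = 2 + 8 = 10, A[2][1] + B[1][1] = 6 + 2 = 8, A[2][2] + B[2][1] = -4 + 3 = -1) = -1 (attained at k = 2)
  C[2][2] = min over k of (A[2][0] + B[0][2] = 2 + -4 = -2, A[2][1] + B[1][2] = 6 + 9 = 15, A[2][2] + B[2][2] = -4 + -1 = -5) = -5 (attained at k = 2)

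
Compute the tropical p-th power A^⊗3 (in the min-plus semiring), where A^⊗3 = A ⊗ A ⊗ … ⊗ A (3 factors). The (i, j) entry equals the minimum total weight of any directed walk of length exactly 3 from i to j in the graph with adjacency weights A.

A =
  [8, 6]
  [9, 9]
A^⊗3 =
  [23, 21]
  [24, 23]

Each entry (A^⊗3)_ij equals the minimum over all length-3 walks i = v_0 → v_1 → … → v_3 = j of Σ_t A[v_t][v_{t+1}]. For example, for (i, j) = (0, 1) we minimise over 4 possible intermediate vertex sequences; the minimum is 21, attained along the walk 0 → 1 → 0 → 1.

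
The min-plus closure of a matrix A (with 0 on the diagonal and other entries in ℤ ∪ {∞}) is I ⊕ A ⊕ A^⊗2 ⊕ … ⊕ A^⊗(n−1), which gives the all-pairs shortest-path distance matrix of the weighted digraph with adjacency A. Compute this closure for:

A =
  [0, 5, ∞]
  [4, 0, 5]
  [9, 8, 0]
Closure =
  [0, 5, 10]
  [4, 0, 5]
  [9, 8, 0]

This is the Floyd-Warshall all-pairs shortest-path computation. For each intermediate vertex k = 0, 1, …, 2, update dist[i][j] ← min(dist[i][j], dist[i][k] + dist[k][j]). The final matrix gives, for each (i, j), the minimum total weight of any directed path from i to j (possibly empty when i = j).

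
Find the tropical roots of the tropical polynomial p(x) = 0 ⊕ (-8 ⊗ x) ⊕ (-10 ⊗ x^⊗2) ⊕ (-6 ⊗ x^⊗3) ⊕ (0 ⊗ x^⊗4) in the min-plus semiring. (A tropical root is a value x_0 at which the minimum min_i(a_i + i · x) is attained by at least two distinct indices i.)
Roots: {-6, -4, 2, 8}

Each tropical root is a break point of the lower envelope of the lines y = a_i + i · x (there are 5 lines, with slopes 0, 1, ..., 4). Only the lines that attain the minimum somewhere contribute to roots; other lines are dominated. Here the surviving (envelope) indices are i = 4, i = 3, i = 2, i = 1, i = 0.
Intersections between consecutive envelope lines give the roots: for adjacent envelope indices i < j the intersection is x = (a_i − a_j) / (j − i). Reading off the sorted break points: {-6, -4, 2, 8}.
Verification: at each break x_0, at least two indices attain the minimum of min_i(a_i + i · x_0).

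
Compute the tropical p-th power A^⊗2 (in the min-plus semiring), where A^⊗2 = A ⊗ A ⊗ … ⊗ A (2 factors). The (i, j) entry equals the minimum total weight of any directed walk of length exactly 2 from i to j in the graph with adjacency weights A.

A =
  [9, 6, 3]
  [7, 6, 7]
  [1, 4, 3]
A^⊗2 =
  [4, 7, 6]
  [8, 11, 10]
  [4, 7, 4]

Each entry (A^⊗2)_ij equals the minimum over all length-2 walks i = v_0 → v_1 → … → v_2 = j of Σ_t A[v_t][v_{t+1}]. For example, for (i, j) = (0, 2) we minimise over 3 possible intermediate vertex sequences; the minimum is 6, attained along the walk 0 → 2 → 2.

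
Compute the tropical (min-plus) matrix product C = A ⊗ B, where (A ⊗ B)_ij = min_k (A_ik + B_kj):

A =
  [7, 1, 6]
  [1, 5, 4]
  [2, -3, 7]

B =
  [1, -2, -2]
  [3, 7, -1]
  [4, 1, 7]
A ⊗ B =
  [4, 5, 0]
  [2, -1, -1]
  [0, 0, -4]

Apply the min-plus product entry-by-entry:
  C[0][0] = min over k of (A[0][0] + B[0][0] = 7 + 1 = 8, A[0][1] + B[1][0] = 1 + 3 = 4, A[0][2] + B[2][0] = 6 + 4 = 10) = 4 (attained at k = 1)
  C[0][1] = min over k of (A[0][0] + B[0][1] = 7 + -2 = 5, A[0][1] + B[1][1] = 1 + 7 = 8, A[0][2] + B[2][1] = 6 + 1 = 7) = 5 (attained at k = 0)
  C[0][2] = min over k of (A[0][0] + B[0][2] = 7 + -2 = 5, A[0][1] + B[1][2] = 1 + -1 = 0, A[0][2] + B[2][2] = 6 + 7 = 13) = 0 (attained at k = 1)
  C[1][0] = min over k of (A[1][0] + B[0][0] = 1 + 1 = 2, A[1][1] + B[1][0] = 5 + 3 = 8, A[1][2] + B[2][0] = 4 + 4 = 8) = 2 (attained at k = 0)
  C[1][1] = min over k of (A[1][0] + B[0][1] = 1 + -2 = -1, A[1][1] + B[1][1] = 5 + 7 = 12, A[1][2] + B[2][1] = 4 + 1 = 5) = -1 (attained at k = 0)
  C[1][2] = min over k of (A[1][0] + B[0][2] = 1 + -2 = -1, A[1][1] + B[1][2] = 5 + -1 = 4, A[1][2] + B[2][2] = 4 + 7 = 11) = -1 (attained at k = 0)
  C[2][0] = min over k of (A[2][0] + B[0][0] = 2 + 1 = 3, A[2][1] + B[1][0] = -3 + 3 = 0, A[2][2] + B[2][0] = 7 + 4 = 11) = 0 (attained at k = 1)
  C[2][1] = min over k of (A[2][0] + B[0][1] = 2 + -2 = 0, A[2][1] + B[1][1] = -3 + 7 = 4, A[2][2] + B[2][1] = 7 + 1 = 8) = 0 (attained at k = 0)
  C[2][2] = min over k of (A[2][0] + B[0][2] = 2 + -2 = 0, A[2][1] + B[1][2] = -3 + -1 = -4, A[2][2] + B[2][2] = 7 + 7 = 14) = -4 (attained at k = 1)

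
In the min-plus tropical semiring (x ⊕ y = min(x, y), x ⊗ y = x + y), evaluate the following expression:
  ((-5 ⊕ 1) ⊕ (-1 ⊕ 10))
((-5 ⊕ 1) ⊕ (-1 ⊕ 10)) = -5

Expand innermost to outermost. Recall ⊕ takes the minimum of its arguments and ⊗ takes their sum. Working out the expression ((-5 ⊕ 1) ⊕ (-1 ⊕ 10)) gives -5.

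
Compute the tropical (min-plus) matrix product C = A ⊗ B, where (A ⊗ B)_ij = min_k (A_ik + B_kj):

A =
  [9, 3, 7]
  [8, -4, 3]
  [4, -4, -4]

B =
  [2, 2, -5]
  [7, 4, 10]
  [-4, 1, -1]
A ⊗ B =
  [3, 7, 4]
  [-1, 0, 2]
  [-8, -3, -5]

Apply the min-plus product entry-by-entry:
  C[0][0] = min over k of (A[0][0] + B[0][0] = 9 + 2 = 11, A[0][1] + B[1][0] = 3 + 7 = 10, A[0][2] + B[2][0] = 7 + -4 = 3) = 3 (attained at k = 2)
  C[0][1] = min over k of (A[0][0] + B[0][1] = 9 + 2 = 11, A[0][1] + B[1][1] = 3 + 4 = 7, A[0][2] + B[2][1] = 7 + 1 = 8) = 7 (attained at k = 1)
  C[0][2] = min over k of (A[0][0] + B[0][2] = 9 + -5 = 4, A[0][1] + B[1][2] = 3 + 10 = 13, A[0][2] + B[2][2] = 7 + -1 = 6) = 4 (attained at k = 0)
  C[1][0] = min over k of (A[1][0] + B[0][0] = 8 + 2 = 10, A[1][1] + B[1][0] = -4 + 7 = 3, A[1][2] + B[2][0] = 3 + -4 = -1) = -1 (attained at k = 2)
  C[1][1] = min over k of (A[1][0] + B[0][1] = 8 + 2 = 10, A[1][1] + B[1][1] = -4 + 4 = 0, A[1][2] + B[2][1] = 3 + 1 = 4) = 0 (attained at k = 1)
  C[1][2] = min over k of (A[1][0] + B[0][2] = 8 + -5 = 3, A[1][1] + B[1][2] = -4 + 10 = 6, A[1][2] + B[2][2] = 3 + -1 = 2) = 2 (attained at k = 2)
  C[2][0] = min over k of (A[2][0] + B[0][0] = 4 + 2 = 6, A[2][1] + B[1][0] = -4 + 7 = 3, A[2][2] + B[2][0] = -4 + -4 = -8) = -8 (attained at k = 2)
  C[2][1] = min over k of (A[2][0] + B[0][1] = 4 + 2 = 6, A[2][1] + B[1][1] = -4 + 4 = 0, A[2][2] + B[2][1] = -4 + 1 = -3) = -3 (attained at k = 2)
  C[2][2] = min over k of (A[2][0] + B[0][2] = 4 + -5 = -1, A[2][1] + B[1][2] = -4 + 10 = 6, A[2][2] + B[2][2] = -4 + -1 = -5) = -5 (attained at k = 2)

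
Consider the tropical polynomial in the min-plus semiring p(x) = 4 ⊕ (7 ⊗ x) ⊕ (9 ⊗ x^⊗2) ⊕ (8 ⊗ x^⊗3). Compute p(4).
p(4) = 4

A tropical monomial a ⊗ x^⊗i evaluates to a + i · x. Evaluating each term at x = 4:
  Term 0 contributes 4 + 0 · 4 = 4
  Term 1 contributes 7 + 1 · 4 = 11
  Term 2 contributes 9 + 2 · 4 = 17
  Term 3 contributes 8 + 3 · 4 = 20
p(4) = ⊕ of these = min[4, 11, 17, 20] = 4.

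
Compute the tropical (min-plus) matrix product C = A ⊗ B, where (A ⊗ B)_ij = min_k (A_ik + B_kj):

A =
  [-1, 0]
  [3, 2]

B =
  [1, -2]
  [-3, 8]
A ⊗ B =
  [-3, -3]
  [-1, 1]

Apply the min-plus product entry-by-entry:
  C[0][0] = min over k of (A[0][0] + B[0][0] = -1 + 1 = 0, A[0][1] + B[1][0] = 0 + -3 = -3) = -3 (attained at k = 1)
  C[0][1] = min over k of (A[0][0] + B[0][1] = -1 + -2 = -3, A[0][1] + B[1][1] = 0 + 8 = 8) = -3 (attained at k = 0)
  C[1][0] = min over k of (A[1][0] + B[0][0] = 3 + 1 = 4, A[1][1] + B[1][0] = 2 + -3 = -1) = -1 (attained at k = 1)
  C[1][1] = min over k of (A[1][0] + B[0][1] = 3 + -2 = 1, A[1][1] + B[1][1] = 2 + 8 = 10) = 1 (attained at k = 0)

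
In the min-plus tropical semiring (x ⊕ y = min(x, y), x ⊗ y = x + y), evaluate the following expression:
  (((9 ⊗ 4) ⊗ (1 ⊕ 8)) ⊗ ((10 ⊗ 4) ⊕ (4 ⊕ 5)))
(((9 ⊗ 4) ⊗ (1 ⊕ 8)) ⊗ ((10 ⊗ 4) ⊕ (4 ⊕ 5))) = 18

Expand innermost to outermost. Recall ⊕ takes the minimum of its arguments and ⊗ takes their sum. Working out the expression (((9 ⊗ 4) ⊗ (1 ⊕ 8)) ⊗ ((10 ⊗ 4) ⊕ (4 ⊕ 5))) gives 18.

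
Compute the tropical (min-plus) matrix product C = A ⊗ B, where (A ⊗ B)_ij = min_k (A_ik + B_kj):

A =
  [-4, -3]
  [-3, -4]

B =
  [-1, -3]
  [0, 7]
A ⊗ B =
  [-5, -7]
  [-4, -6]

Apply the min-plus product entry-by-entry:
  C[0][0] = min over k of (A[0][0] + B[0][0] = -4 + -1 = -5, A[0][1] + B[1][0] = -3 + 0 = -3) = -5 (attained at k = 0)
  C[0][1] = min over k of (A[0][0] + B[0][1] = -4 + -3 = -7, A[0][1] + B[1][1] = -3 + 7 = 4) = -7 (attained at k = 0)
  C[1][0] = min over k of (A[1][0] + B[0][0] = -3 + -1 = -4, A[1][1] + B[1][0] = -4 + 0 = -4) = -4 (attained at k = 0)
  C[1][1] = min over k of (A[1][0] + B[0][1] = -3 + -3 = -6, A[1][1] + B[1][1] = -4 + 7 = 3) = -6 (attained at k = 0)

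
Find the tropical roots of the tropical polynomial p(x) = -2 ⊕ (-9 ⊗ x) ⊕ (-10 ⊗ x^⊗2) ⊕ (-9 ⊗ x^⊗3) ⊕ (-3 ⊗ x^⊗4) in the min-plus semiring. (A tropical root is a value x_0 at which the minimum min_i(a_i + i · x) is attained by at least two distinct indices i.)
Roots: {-6, -1, 1, 7}

Each tropical root is a break point of the lower envelope of the lines y = a_i + i · x (there are 5 lines, with slopes 0, 1, ..., 4). Only the lines that attain the minimum somewhere contribute to roots; other lines are dominated. Here the surviving (envelope) indices are i = 4, i = 3, i = 2, i = 1, i = 0.
Intersections between consecutive envelope lines give the roots: for adjacent envelope indices i < j the intersection is x = (a_i − a_j) / (j − i). Reading off the sorted break points: {-6, -1, 1, 7}.
Verification: at each break x_0, at least two indices attain the minimum of min_i(a_i + i · x_0).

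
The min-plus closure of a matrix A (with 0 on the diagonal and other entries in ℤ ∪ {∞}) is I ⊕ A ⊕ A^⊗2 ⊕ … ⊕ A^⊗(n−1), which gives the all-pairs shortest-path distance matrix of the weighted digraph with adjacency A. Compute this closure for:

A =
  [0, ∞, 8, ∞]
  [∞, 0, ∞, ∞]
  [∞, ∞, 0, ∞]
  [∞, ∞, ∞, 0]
Closure =
  [0, ∞, 8, ∞]
  [∞, 0, ∞, ∞]
  [∞, ∞, 0, ∞]
  [∞, ∞, ∞, 0]

This is the Floyd-Warshall all-pairs shortest-path computation. For each intermediate vertex k = 0, 1, …, 3, update dist[i][j] ← min(dist[i][j], dist[i][k] + dist[k][j]). The final matrix gives, for each (i, j), the minimum total weight of any directed path from i to j (possibly empty when i = j).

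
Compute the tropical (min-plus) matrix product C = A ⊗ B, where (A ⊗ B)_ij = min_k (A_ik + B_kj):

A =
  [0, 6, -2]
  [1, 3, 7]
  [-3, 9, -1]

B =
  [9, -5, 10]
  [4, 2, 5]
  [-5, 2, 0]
A ⊗ B =
  [-7, -5, -2]
  [2, -4, 7]
  [-6, -8, -1]

Apply the min-plus product entry-by-entry:
  C[0][0] = min over k of (A[0][0] + B[0][0] = 0 + 9 = 9, A[0][1] + B[1][0] = 6 + 4 = 10, A[0][2] + B[2][0] = -2 + -5 = -7) = -7 (attained at k = 2)
  C[0][1] = min over k of (A[0][0] + B[0][1] = 0 + -5 = -5, A[0][1] + B[1][1] = 6 + 2 = 8, A[0][2] + B[2][1] = -2 + 2 = 0) = -5 (attained at k = 0)
  C[0][2] = min over k of (A[0][0] + B[0][2] = 0 + 10 = 10, A[0][1] + B[1][2] = 6 + 5 = 11, A[0][2] + B[2][2] = -2 + 0 = -2) = -2 (attained at k = 2)
  C[1][0] = min over k of (A[1][0] + B[0][0] = 1 + 9 = 10, A[1][1] + B[1][0] = 3 + 4 = 7, A[1][2] + B[2][0] = 7 + -5 = 2) = 2 (attained at k = 2)
  C[1][1] = min over k of (A[1][0] + B[0][1] = 1 + -5 = -4, A[1][1] + B[1][1] = 3 + 2 = 5, A[1][2] + B[2][1] = 7 + 2 = 9) = -4 (attained at k = 0)
  C[1][2] = min over k of (A[1][0] + B[0][2] = 1 + 10 = 11, A[1][1] + B[1][2] = 3 + 5 = 8, A[1][2] + B[2][2] = 7 + 0 = 7) = 7 (attained at k = 2)
  C[2][0] = min over k of (A[2][0] + B[0][0] = -3 + 9 = 6, A[2][1] + B[1][0] = 9 + 4 = 13, A[2][2] + B[2][0] = -1 + -5 = -6) = -6 (attained at k = 2)
  C[2][1] = min over k of (A[2][0] + B[0][1] = -3 + -5 = -8, A[2][1] + B[1][1] = 9 + 2 = 11, A[2][2] + B[2][1] = -1 + 2 = 1) = -8 (attained at k = 0)
  C[2][2] = min over k of (A[2][0] + B[0][2] = -3 + 10 = 7, A[2][1] + B[1][2] = 9 + 5 = 14, A[2][2] + B[2][2] = -1 + 0 = -1) = -1 (attained at k = 2)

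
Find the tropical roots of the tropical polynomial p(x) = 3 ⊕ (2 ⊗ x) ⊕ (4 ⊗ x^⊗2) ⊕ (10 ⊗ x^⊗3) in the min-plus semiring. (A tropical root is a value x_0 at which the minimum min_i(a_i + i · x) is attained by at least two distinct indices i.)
Roots: {-6, -2, 1}

Each tropical root is a break point of the lower envelope of the lines y = a_i + i · x (there are 4 lines, with slopes 0, 1, ..., 3). Only the lines that attain the minimum somewhere contribute to roots; other lines are dominated. Here the surviving (envelope) indices are i = 3, i = 2, i = 1, i = 0.
Intersections between consecutive envelope lines give the roots: for adjacent envelope indices i < j the intersection is x = (a_i − a_j) / (j − i). Reading off the sorted break points: {-6, -2, 1}.
Verification: at each break x_0, at least two indices attain the minimum of min_i(a_i + i · x_0).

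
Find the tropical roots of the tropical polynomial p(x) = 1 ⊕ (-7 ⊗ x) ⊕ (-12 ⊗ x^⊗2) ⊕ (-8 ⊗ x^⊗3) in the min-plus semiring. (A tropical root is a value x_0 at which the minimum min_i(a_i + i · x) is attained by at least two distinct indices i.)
Roots: {-4, 5, 8}

Each tropical root is a break point of the lower envelope of the lines y = a_i + i · x (there are 4 lines, with slopes 0, 1, ..., 3). Only the lines that attain the minimum somewhere contribute to roots; other lines are dominated. Here the surviving (envelope) indices are i = 3, i = 2, i = 1, i = 0.
Intersections between consecutive envelope lines give the roots: for adjacent envelope indices i < j the intersection is x = (a_i − a_j) / (j − i). Reading off the sorted break points: {-4, 5, 8}.
Verification: at each break x_0, at least two indices attain the minimum of min_i(a_i + i · x_0).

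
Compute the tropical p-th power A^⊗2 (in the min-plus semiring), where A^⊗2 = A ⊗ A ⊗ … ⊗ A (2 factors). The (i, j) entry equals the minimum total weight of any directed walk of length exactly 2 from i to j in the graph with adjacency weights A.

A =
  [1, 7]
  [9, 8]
A^⊗2 =
  [2, 8]
  [10, 16]

Each entry (A^⊗2)_ij equals the minimum over all length-2 walks i = v_0 → v_1 → … → v_2 = j of Σ_t A[v_t][v_{t+1}]. For example, for (i, j) = (0, 1) we minimise over 2 possible intermediate vertex sequences; the minimum is 8, attained along the walk 0 → 0 → 1.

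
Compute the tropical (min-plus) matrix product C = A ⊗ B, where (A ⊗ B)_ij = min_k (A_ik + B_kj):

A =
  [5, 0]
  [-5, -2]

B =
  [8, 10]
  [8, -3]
A ⊗ B =
  [8, -3]
  [3, -5]

Apply the min-plus product entry-by-entry:
  C[0][0] = min over k of (A[0][0] + B[0][0] = 5 + 8 = 13, A[0][1] + B[1][0] = 0 + 8 = 8) = 8 (attained at k = 1)
  C[0][1] = min over k of (A[0][0] + B[0][1] = 5 + 10 = 15, A[0][1] + B[1][1] = 0 + -3 = -3) = -3 (attained at k = 1)
  C[1][0] = min over k of (A[1][0] + B[0][0] = -5 + 8 = 3, A[1][1] + B[1][0] = -2 + 8 = 6) = 3 (attained at k = 0)
  C[1][1] = min over k of (A[1][0] + B[0][1] = -5 + 10 = 5, A[1][1] + B[1][1] = -2 + -3 = -5) = -5 (attained at k = 1)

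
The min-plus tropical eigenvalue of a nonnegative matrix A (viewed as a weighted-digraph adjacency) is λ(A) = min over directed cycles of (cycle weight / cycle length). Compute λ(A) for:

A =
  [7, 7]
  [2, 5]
λ(A) = 9/2

Enumerate directed cycles and compute their means (weight / length). Sample:
  cycle 0 → 0: weight = 7, length = 1, mean = 7/1 ≈ 7.000
  cycle 1 → 1: weight = 5, length = 1, mean = 5/1 ≈ 5.000
  cycle 0 → 1 → 0: weight = 9, length = 2, mean = 9/2 ≈ 4.500
  cycle 1 → 0 → 1: weight = 9, length = 2, mean = 9/2 ≈ 4.500
Minimum mean = 4.500, attained e.g. along the cycle 0 → 1 → 0 with weight 9 and length 2. So λ(A) = 9/2 = 9/2.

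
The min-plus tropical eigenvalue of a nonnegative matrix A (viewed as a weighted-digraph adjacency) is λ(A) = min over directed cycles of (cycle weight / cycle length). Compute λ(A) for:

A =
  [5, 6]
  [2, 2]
λ(A) = 2

Enumerate directed cycles and compute their means (weight / length). Sample:
  cycle 0 → 0: weight = 5, length = 1, mean = 5/1 ≈ 5.000
  cycle 1 → 1: weight = 2, length = 1, mean = 2/1 ≈ 2.000
  cycle 0 → 1 → 0: weight = 8, length = 2, mean = 8/2 ≈ 4.000
  cycle 1 → 0 → 1: weight = 8, length = 2, mean = 8/2 ≈ 4.000
Minimum mean = 2.000, attained e.g. along the cycle 1 → 1 with weight 2 and length 1. So λ(A) = 2/1 = 2.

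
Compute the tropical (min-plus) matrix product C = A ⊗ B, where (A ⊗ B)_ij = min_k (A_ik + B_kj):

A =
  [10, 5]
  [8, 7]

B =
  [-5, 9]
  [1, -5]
A ⊗ B =
  [5, 0]
  [3, 2]

Apply the min-plus product entry-by-entry:
  C[0][0] = min over k of (A[0][0] + B[0][0] = 10 + -5 = 5, A[0][1] + B[1][0] = 5 + 1 = 6) = 5 (attained at k = 0)
  C[0][1] = min over k of (A[0][0] + B[0][1] = 10 + 9 = 19, A[0][1] + B[1][1] = 5 + -5 = 0) = 0 (attained at k = 1)
  C[1][0] = min over k of (A[1][0] + B[0][0] = 8 + -5 = 3, A[1][1] + B[1][0] = 7 + 1 = 8) = 3 (attained at k = 0)
  C[1][1] = min over k of (A[1][0] + B[0][1] = 8 + 9 = 17, A[1][1] + B[1][1] = 7 + -5 = 2) = 2 (attained at k = 1)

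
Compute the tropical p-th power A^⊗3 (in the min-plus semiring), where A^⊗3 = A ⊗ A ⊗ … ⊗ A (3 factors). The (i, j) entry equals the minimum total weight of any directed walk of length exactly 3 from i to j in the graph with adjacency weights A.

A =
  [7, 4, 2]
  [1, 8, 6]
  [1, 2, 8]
A^⊗3 =
  [5, 7, 5]
  [4, 5, 9]
  [4, 5, 5]

Each entry (A^⊗3)_ij equals the minimum over all length-3 walks i = v_0 → v_1 → … → v_3 = j of Σ_t A[v_t][v_{t+1}]. For example, for (i, j) = (0, 2) we minimise over 9 possible intermediate vertex sequences; the minimum is 5, attained along the walk 0 → 2 → 0 → 2.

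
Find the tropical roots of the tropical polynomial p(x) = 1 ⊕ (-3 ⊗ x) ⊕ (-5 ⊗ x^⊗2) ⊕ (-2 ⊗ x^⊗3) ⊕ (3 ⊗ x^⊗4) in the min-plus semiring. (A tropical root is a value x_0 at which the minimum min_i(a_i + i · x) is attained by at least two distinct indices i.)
Roots: {-5, -3, 2, 4}

Each tropical root is a break point of the lower envelope of the lines y = a_i + i · x (there are 5 lines, with slopes 0, 1, ..., 4). Only the lines that attain the minimum somewhere contribute to roots; other lines are dominated. Here the surviving (envelope) indices are i = 4, i = 3, i = 2, i = 1, i = 0.
Intersections between consecutive envelope lines give the roots: for adjacent envelope indices i < j the intersection is x = (a_i − a_j) / (j − i). Reading off the sorted break points: {-5, -3, 2, 4}.
Verification: at each break x_0, at least two indices attain the minimum of min_i(a_i + i · x_0).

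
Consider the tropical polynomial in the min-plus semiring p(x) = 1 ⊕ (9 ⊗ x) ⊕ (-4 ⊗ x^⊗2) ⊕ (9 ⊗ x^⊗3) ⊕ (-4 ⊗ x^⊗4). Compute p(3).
p(3) = 1

A tropical monomial a ⊗ x^⊗i evaluates to a + i · x. Evaluating each term at x = 3:
  Term 0 contributes 1 + 0 · 3 = 1
  Term 1 contributes 9 + 1 · 3 = 12
  Term 2 contributes -4 + 2 · 3 = 2
  Term 3 contributes 9 + 3 · 3 = 18
  Term 4 contributes -4 + 4 · 3 = 8
p(3) = ⊕ of these = min[1, 12, 2, 18, 8] = 1.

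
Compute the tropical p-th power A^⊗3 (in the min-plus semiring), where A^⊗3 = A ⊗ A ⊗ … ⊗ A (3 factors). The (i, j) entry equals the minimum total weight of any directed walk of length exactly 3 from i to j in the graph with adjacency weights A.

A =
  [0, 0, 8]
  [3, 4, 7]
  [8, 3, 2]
A^⊗3 =
  [0, 0, 7]
  [3, 3, 10]
  [6, 6, 6]

Each entry (A^⊗3)_ij equals the minimum over all length-3 walks i = v_0 → v_1 → … → v_3 = j of Σ_t A[v_t][v_{t+1}]. For example, for (i, j) = (0, 2) we minimise over 9 possible intermediate vertex sequences; the minimum is 7, attained along the walk 0 → 0 → 1 → 2.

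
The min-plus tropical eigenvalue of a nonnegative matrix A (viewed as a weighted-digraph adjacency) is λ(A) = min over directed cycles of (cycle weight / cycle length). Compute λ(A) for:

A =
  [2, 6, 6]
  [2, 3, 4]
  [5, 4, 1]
λ(A) = 1

Enumerate directed cycles and compute their means (weight / length). Sample:
  cycle 0 → 0: weight = 2, length = 1, mean = 2/1 ≈ 2.000
  cycle 1 → 1: weight = 3, length = 1, mean = 3/1 ≈ 3.000
  cycle 2 → 2: weight = 1, length = 1, mean = 1/1 ≈ 1.000
  cycle 0 → 1 → 0: weight = 8, length = 2, mean = 8/2 ≈ 4.000
  cycle 0 → 2 → 0: weight = 11, length = 2, mean = 11/2 ≈ 5.500
  cycle 1 → 0 → 1: weight = 8, length = 2, mean = 8/2 ≈ 4.000
Minimum mean = 1.000, attained e.g. along the cycle 2 → 2 with weight 1 and length 1. So λ(A) = 1/1 = 1.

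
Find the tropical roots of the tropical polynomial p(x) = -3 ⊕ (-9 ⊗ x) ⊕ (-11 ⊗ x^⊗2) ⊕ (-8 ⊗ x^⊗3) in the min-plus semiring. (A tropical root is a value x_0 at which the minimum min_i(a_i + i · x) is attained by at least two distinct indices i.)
Roots: {-3, 2, 6}

Each tropical root is a break point of the lower envelope of the lines y = a_i + i · x (there are 4 lines, with slopes 0, 1, ..., 3). Only the lines that attain the minimum somewhere contribute to roots; other lines are dominated. Here the surviving (envelope) indices are i = 3, i = 2, i = 1, i = 0.
Intersections between consecutive envelope lines give the roots: for adjacent envelope indices i < j the intersection is x = (a_i − a_j) / (j − i). Reading off the sorted break points: {-3, 2, 6}.
Verification: at each break x_0, at least two indices attain the minimum of min_i(a_i + i · x_0).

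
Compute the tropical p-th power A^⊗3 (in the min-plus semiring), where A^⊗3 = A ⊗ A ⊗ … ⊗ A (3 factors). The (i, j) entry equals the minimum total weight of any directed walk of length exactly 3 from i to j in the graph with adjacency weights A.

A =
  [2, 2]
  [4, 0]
A^⊗3 =
  [6, 2]
  [4, 0]

Each entry (A^⊗3)_ij equals the minimum over all length-3 walks i = v_0 → v_1 → … → v_3 = j of Σ_t A[v_t][v_{t+1}]. For example, for (i, j) = (0, 1) we minimise over 4 possible intermediate vertex sequences; the minimum is 2, attained along the walk 0 → 1 → 1 → 1.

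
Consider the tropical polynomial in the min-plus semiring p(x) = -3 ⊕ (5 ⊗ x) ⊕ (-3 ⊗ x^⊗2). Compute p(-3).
p(-3) = -9

A tropical monomial a ⊗ x^⊗i evaluates to a + i · x. Evaluating each term at x = -3:
  Term 0 contributes -3 + 0 · -3 = -3
  Term 1 contributes 5 + 1 · -3 = 2
  Term 2 contributes -3 + 2 · -3 = -9
p(-3) = ⊕ of these = min[-3, 2, -9] = -9.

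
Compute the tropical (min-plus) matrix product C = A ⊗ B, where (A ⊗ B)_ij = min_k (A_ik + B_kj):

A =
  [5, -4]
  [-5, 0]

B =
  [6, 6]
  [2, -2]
A ⊗ B =
  [-2, -6]
  [1, -2]

Apply the min-plus product entry-by-entry:
  C[0][0] = min over k of (A[0][0] + B[0][0] = 5 + 6 = 11, A[0][1] + B[1][0] = -4 + 2 = -2) = -2 (attained at k = 1)
  C[0][1] = min over k of (A[0][0] + B[0][1] = 5 + 6 = 11, A[0][1] + B[1][1] = -4 + -2 = -6) = -6 (attained at k = 1)
  C[1][0] = min over k of (A[1][0] + B[0][0] = -5 + 6 = 1, A[1][1] + B[1][0] = 0 + 2 = 2) = 1 (attained at k = 0)
  C[1][1] = min over k of (A[1][0] + B[0][1] = -5 + 6 = 1, A[1][1] + B[1][1] = 0 + -2 = -2) = -2 (attained at k = 1)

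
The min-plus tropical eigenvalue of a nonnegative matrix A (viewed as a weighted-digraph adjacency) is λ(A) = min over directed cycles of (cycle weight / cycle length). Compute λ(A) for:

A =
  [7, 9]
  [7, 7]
λ(A) = 7

Enumerate directed cycles and compute their means (weight / length). Sample:
  cycle 0 → 0: weight = 7, length = 1, mean = 7/1 ≈ 7.000
  cycle 1 → 1: weight = 7, length = 1, mean = 7/1 ≈ 7.000
  cycle 0 → 1 → 0: weight = 16, length = 2, mean = 16/2 ≈ 8.000
  cycle 1 → 0 → 1: weight = 16, length = 2, mean = 16/2 ≈ 8.000
Minimum mean = 7.000, attained e.g. along the cycle 0 → 0 with weight 7 and length 1. So λ(A) = 7/1 = 7.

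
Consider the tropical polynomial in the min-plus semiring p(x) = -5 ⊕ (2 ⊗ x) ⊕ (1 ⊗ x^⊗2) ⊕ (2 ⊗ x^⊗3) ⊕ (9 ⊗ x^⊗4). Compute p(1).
p(1) = -5

A tropical monomial a ⊗ x^⊗i evaluates to a + i · x. Evaluating each term at x = 1:
  Term 0 contributes -5 + 0 · 1 = -5
  Term 1 contributes 2 + 1 · 1 = 3
  Term 2 contributes 1 + 2 · 1 = 3
  Term 3 contributes 2 + 3 · 1 = 5
  Term 4 contributes 9 + 4 · 1 = 13
p(1) = ⊕ of these = min[-5, 3, 3, 5, 13] = -5.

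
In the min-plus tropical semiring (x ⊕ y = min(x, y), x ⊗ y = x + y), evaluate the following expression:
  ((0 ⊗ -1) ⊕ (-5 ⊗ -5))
((0 ⊗ -1) ⊕ (-5 ⊗ -5)) = -10

Expand innermost to outermost. Recall ⊕ takes the minimum of its arguments and ⊗ takes their sum. Working out the expression ((0 ⊗ -1) ⊕ (-5 ⊗ -5)) gives -10.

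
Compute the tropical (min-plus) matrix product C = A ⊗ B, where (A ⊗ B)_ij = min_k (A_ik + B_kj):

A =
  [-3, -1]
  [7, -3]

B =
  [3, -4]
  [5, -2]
A ⊗ B =
  [0, -7]
  [2, -5]

Apply the min-plus product entry-by-entry:
  C[0][0] = min over k of (A[0][0] + B[0][0] = -3 + 3 = 0, A[0][1] + B[1][0] = -1 + 5 = 4) = 0 (attained at k = 0)
  C[0][1] = min over k of (A[0][0] + B[0][1] = -3 + -4 = -7, A[0][1] + B[1][1] = -1 + -2 = -3) = -7 (attained at k = 0)
  C[1][0] = min over k of (A[1][0] + B[0][0] = 7 + 3 = 10, A[1][1] + B[1][0] = -3 + 5 = 2) = 2 (attained at k = 1)
  C[1][1] = min over k of (A[1][0] + B[0][1] = 7 + -4 = 3, A[1][1] + B[1][1] = -3 + -2 = -5) = -5 (attained at k = 1)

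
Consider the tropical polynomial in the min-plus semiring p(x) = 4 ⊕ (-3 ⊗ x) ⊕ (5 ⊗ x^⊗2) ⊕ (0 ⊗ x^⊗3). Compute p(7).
p(7) = 4

A tropical monomial a ⊗ x^⊗i evaluates to a + i · x. Evaluating each term at x = 7:
  Term 0 contributes 4 + 0 · 7 = 4
  Term 1 contributes -3 + 1 · 7 = 4
  Term 2 contributes 5 + 2 · 7 = 19
  Term 3 contributes 0 + 3 · 7 = 21
p(7) = ⊕ of these = min[4, 4, 19, 21] = 4.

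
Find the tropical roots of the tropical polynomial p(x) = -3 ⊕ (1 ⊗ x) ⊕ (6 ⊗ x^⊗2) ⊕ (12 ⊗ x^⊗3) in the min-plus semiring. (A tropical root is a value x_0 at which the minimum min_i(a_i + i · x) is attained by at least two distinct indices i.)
Roots: {-6, -5, -4}

Each tropical root is a break point of the lower envelope of the lines y = a_i + i · x (there are 4 lines, with slopes 0, 1, ..., 3). Only the lines that attain the minimum somewhere contribute to roots; other lines are dominated. Here the surviving (envelope) indices are i = 3, i = 2, i = 1, i = 0.
Intersections between consecutive envelope lines give the roots: for adjacent envelope indices i < j the intersection is x = (a_i − a_j) / (j − i). Reading off the sorted break points: {-6, -5, -4}.
Verification: at each break x_0, at least two indices attain the minimum of min_i(a_i + i · x_0).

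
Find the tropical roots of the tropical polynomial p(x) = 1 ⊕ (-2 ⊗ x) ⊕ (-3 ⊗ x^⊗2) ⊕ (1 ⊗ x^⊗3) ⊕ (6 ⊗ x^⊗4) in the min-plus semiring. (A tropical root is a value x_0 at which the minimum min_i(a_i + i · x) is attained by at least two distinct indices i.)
Roots: {-5, -4, 1, 3}

Each tropical root is a break point of the lower envelope of the lines y = a_i + i · x (there are 5 lines, with slopes 0, 1, ..., 4). Only the lines that attain the minimum somewhere contribute to roots; other lines are dominated. Here the surviving (envelope) indices are i = 4, i = 3, i = 2, i = 1, i = 0.
Intersections between consecutive envelope lines give the roots: for adjacent envelope indices i < j the intersection is x = (a_i − a_j) / (j − i). Reading off the sorted break points: {-5, -4, 1, 3}.
Verification: at each break x_0, at least two indices attain the minimum of min_i(a_i + i · x_0).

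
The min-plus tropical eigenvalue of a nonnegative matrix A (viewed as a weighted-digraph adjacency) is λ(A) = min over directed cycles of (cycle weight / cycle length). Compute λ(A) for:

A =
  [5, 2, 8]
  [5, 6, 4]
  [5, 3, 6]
λ(A) = 7/2

Enumerate directed cycles and compute their means (weight / length). Sample:
  cycle 0 → 0: weight = 5, length = 1, mean = 5/1 ≈ 5.000
  cycle 1 → 1: weight = 6, length = 1, mean = 6/1 ≈ 6.000
  cycle 2 → 2: weight = 6, length = 1, mean = 6/1 ≈ 6.000
  cycle 0 → 1 → 0: weight = 7, length = 2, mean = 7/2 ≈ 3.500
  cycle 0 → 2 → 0: weight = 13, length = 2, mean = 13/2 ≈ 6.500
  cycle 1 → 0 → 1: weight = 7, length = 2, mean = 7/2 ≈ 3.500
Minimum mean = 3.500, attained e.g. along the cycle 0 → 1 → 0 with weight 7 and length 2. So λ(A) = 7/2 = 7/2.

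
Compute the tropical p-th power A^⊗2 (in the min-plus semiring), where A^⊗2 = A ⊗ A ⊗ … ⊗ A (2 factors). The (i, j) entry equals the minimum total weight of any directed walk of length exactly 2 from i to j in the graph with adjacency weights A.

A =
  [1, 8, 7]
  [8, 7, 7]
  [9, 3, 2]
A^⊗2 =
  [2, 9, 8]
  [9, 10, 9]
  [10, 5, 4]

Each entry (A^⊗2)_ij equals the minimum over all length-2 walks i = v_0 → v_1 → … → v_2 = j of Σ_t A[v_t][v_{t+1}]. For example, for (i, j) = (0, 2) we minimise over 3 possible intermediate vertex sequences; the minimum is 8, attained along the walk 0 → 0 → 2.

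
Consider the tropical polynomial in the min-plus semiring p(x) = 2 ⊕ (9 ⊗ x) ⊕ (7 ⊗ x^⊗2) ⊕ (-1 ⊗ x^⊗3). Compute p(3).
p(3) = 2

A tropical monomial a ⊗ x^⊗i evaluates to a + i · x. Evaluating each term at x = 3:
  Term 0 contributes 2 + 0 · 3 = 2
  Term 1 contributes 9 + 1 · 3 = 12
  Term 2 contributes 7 + 2 · 3 = 13
  Term 3 contributes -1 + 3 · 3 = 8
p(3) = ⊕ of these = min[2, 12, 13, 8] = 2.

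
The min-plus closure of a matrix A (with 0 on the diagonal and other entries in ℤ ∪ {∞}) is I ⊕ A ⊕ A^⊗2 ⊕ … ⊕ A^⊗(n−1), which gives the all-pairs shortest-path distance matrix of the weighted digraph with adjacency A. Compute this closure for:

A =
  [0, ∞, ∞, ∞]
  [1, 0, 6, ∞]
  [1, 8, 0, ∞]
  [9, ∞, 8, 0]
Closure =
  [0, ∞, ∞, ∞]
  [1, 0, 6, ∞]
  [1, 8, 0, ∞]
  [9, 16, 8, 0]

This is the Floyd-Warshall all-pairs shortest-path computation. For each intermediate vertex k = 0, 1, …, 3, update dist[i][j] ← min(dist[i][j], dist[i][k] + dist[k][j]). The final matrix gives, for each (i, j), the minimum total weight of any directed path from i to j (possibly empty when i = j).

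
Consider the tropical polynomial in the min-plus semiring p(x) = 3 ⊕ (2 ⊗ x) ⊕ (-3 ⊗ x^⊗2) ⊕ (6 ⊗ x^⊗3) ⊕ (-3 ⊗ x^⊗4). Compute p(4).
p(4) = 3

A tropical monomial a ⊗ x^⊗i evaluates to a + i · x. Evaluating each term at x = 4:
  Term 0 contributes 3 + 0 · 4 = 3
  Term 1 contributes 2 + 1 · 4 = 6
  Term 2 contributes -3 + 2 · 4 = 5
  Term 3 contributes 6 + 3 · 4 = 18
  Term 4 contributes -3 + 4 · 4 = 13
p(4) = ⊕ of these = min[3, 6, 5, 18, 13] = 3.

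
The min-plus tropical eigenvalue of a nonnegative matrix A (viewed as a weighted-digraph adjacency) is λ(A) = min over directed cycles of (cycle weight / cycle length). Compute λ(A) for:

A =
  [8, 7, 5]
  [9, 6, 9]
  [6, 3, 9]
λ(A) = 11/2

Enumerate directed cycles and compute their means (weight / length). Sample:
  cycle 0 → 0: weight = 8, length = 1, mean = 8/1 ≈ 8.000
  cycle 1 → 1: weight = 6, length = 1, mean = 6/1 ≈ 6.000
  cycle 2 → 2: weight = 9, length = 1, mean = 9/1 ≈ 9.000
  cycle 0 → 1 → 0: weight = 16, length = 2, mean = 16/2 ≈ 8.000
  cycle 0 → 2 → 0: weight = 11, length = 2, mean = 11/2 ≈ 5.500
  cycle 1 → 0 → 1: weight = 16, length = 2, mean = 16/2 ≈ 8.000
Minimum mean = 5.500, attained e.g. along the cycle 0 → 2 → 0 with weight 11 and length 2. So λ(A) = 11/2 = 11/2.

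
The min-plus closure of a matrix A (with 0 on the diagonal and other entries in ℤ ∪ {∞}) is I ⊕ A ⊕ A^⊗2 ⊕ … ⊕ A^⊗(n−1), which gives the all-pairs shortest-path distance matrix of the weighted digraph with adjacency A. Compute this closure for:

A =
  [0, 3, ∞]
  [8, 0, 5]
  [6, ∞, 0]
Closure =
  [0, 3, 8]
  [8, 0, 5]
  [6, 9, 0]

This is the Floyd-Warshall all-pairs shortest-path computation. For each intermediate vertex k = 0, 1, …, 2, update dist[i][j] ← min(dist[i][j], dist[i][k] + dist[k][j]). The final matrix gives, for each (i, j), the minimum total weight of any directed path from i to j (possibly empty when i = j).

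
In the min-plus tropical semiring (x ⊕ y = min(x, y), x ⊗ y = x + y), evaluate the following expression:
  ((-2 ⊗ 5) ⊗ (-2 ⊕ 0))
((-2 ⊗ 5) ⊗ (-2 ⊕ 0)) = 1

Expand innermost to outermost. Recall ⊕ takes the minimum of its arguments and ⊗ takes their sum. Working out the expression ((-2 ⊗ 5) ⊗ (-2 ⊕ 0)) gives 1.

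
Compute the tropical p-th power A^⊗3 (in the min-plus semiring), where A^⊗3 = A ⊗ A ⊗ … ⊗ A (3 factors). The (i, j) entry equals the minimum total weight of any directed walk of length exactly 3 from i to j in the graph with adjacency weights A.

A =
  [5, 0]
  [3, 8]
A^⊗3 =
  [8, 3]
  [6, 8]

Each entry (A^⊗3)_ij equals the minimum over all length-3 walks i = v_0 → v_1 → … → v_3 = j of Σ_t A[v_t][v_{t+1}]. For example, for (i, j) = (0, 1) we minimise over 4 possible intermediate vertex sequences; the minimum is 3, attained along the walk 0 → 1 → 0 → 1.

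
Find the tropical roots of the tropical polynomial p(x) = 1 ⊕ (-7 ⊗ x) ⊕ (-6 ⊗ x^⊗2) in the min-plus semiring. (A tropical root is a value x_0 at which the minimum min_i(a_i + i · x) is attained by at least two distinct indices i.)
Roots: {-1, 8}

Each tropical root is a break point of the lower envelope of the lines y = a_i + i · x (there are 3 lines, with slopes 0, 1, ..., 2). Only the lines that attain the minimum somewhere contribute to roots; other lines are dominated. Here the surviving (envelope) indices are i = 2, i = 1, i = 0.
Intersections between consecutive envelope lines give the roots: for adjacent envelope indices i < j the intersection is x = (a_i − a_j) / (j − i). Reading off the sorted break points: {-1, 8}.
Verification: at each break x_0, at least two indices attain the minimum of min_i(a_i + i · x_0).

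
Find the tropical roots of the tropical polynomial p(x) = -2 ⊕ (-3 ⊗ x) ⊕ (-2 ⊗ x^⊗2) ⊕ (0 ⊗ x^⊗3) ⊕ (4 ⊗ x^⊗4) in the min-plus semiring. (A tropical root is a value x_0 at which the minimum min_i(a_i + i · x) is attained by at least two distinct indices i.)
Roots: {-4, -2, -1, 1}

Each tropical root is a break point of the lower envelope of the lines y = a_i + i · x (there are 5 lines, with slopes 0, 1, ..., 4). Only the lines that attain the minimum somewhere contribute to roots; other lines are dominated. Here the surviving (envelope) indices are i = 4, i = 3, i = 2, i = 1, i = 0.
Intersections between consecutive envelope lines give the roots: for adjacent envelope indices i < j the intersection is x = (a_i − a_j) / (j − i). Reading off the sorted break points: {-4, -2, -1, 1}.
Verification: at each break x_0, at least two indices attain the minimum of min_i(a_i + i · x_0).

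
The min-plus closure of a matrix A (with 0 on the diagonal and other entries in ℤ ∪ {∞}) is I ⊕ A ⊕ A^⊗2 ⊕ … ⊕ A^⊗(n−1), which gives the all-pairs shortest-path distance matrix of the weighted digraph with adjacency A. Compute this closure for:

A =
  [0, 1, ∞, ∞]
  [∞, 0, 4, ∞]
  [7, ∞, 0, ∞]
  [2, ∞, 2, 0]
Closure =
  [0, 1, 5, ∞]
  [11, 0, 4, ∞]
  [7, 8, 0, ∞]
  [2, 3, 2, 0]

This is the Floyd-Warshall all-pairs shortest-path computation. For each intermediate vertex k = 0, 1, …, 3, update dist[i][j] ← min(dist[i][j], dist[i][k] + dist[k][j]). The final matrix gives, for each (i, j), the minimum total weight of any directed path from i to j (possibly empty when i = j).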